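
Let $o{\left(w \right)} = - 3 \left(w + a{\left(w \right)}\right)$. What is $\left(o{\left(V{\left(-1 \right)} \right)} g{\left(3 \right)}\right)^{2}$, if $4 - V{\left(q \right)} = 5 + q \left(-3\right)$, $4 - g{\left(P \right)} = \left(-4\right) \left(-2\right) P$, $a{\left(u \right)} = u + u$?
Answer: $518400$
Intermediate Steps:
$a{\left(u \right)} = 2 u$
$g{\left(P \right)} = 4 - 8 P$ ($g{\left(P \right)} = 4 - \left(-4\right) \left(-2\right) P = 4 - 8 P$)
$V{\left(q \right)} = -1 + 3 q$ ($V{\left(q \right)} = 4 - \left(5 + q \left(-3\right)\right) = 4 - \left(5 - 3 q\right) = 4 + \left(-5 + 3 q\right) = -1 + 3 q$)
$o{\left(w \right)} = - 9 w$ ($o{\left(w \right)} = - 3 \left(w + 2 w\right) = - 3 \cdot 3 w = - 9 w$)
$\left(o{\left(V{\left(-1 \right)} \right)} g{\left(3 \right)}\right)^{2} = \left(- 9 \left(-1 + 3 \left(-1\right)\right) \left(4 - 24\right)\right)^{2} = \left(- 9 \left(-1 - 3\right) \left(4 - 24\right)\right)^{2} = \left(\left(-9\right) \left(-4\right) \left(-20\right)\right)^{2} = \left(36 \left(-20\right)\right)^{2} = \left(-720\right)^{2} = 518400$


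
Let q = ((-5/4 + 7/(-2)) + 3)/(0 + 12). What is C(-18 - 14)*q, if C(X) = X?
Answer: 14/3 ≈ 4.6667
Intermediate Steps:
q = -7/48 (q = ((-5*1/4 + 7*(-1/2)) + 3)/12 = ((-5/4 - 7/2) + 3)*(1/12) = (-19/4 + 3)*(1/12) = -7/4*1/12 = -7/48 ≈ -0.14583)
C(-18 - 14)*q = (-18 - 14)*(-7/48) = -32*(-7/48) = 14/3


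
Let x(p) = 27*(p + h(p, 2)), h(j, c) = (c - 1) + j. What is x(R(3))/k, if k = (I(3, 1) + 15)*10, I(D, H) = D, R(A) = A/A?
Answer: 9/20 ≈ 0.45000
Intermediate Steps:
R(A) = 1
h(j, c) = -1 + c + j (h(j, c) = (-1 + c) + j = -1 + c + j)
x(p) = 27 + 54*p (x(p) = 27*(p + (-1 + 2 + p)) = 27*(p + (1 + p)) = 27*(1 + 2*p) = 27 + 54*p)
k = 180 (k = (3 + 15)*10 = 18*10 = 180)
x(R(3))/k = (27 + 54*1)/180 = (27 + 54)*(1/180) = 81*(1/180) = 9/20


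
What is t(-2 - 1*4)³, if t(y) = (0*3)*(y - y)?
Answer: 0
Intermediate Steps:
t(y) = 0 (t(y) = 0*0 = 0)
t(-2 - 1*4)³ = 0³ = 0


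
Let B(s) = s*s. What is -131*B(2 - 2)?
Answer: 0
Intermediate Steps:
B(s) = s**2
-131*B(2 - 2) = -131*(2 - 2)**2 = -131*0**2 = -131*0 = 0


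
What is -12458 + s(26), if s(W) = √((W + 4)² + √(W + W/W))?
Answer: -12458 + √(900 + 3*√3) ≈ -12428.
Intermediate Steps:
s(W) = √(√(1 + W) + (4 + W)²) (s(W) = √((4 + W)² + √(W + 1)) = √((4 + W)² + √(1 + W)) = √(√(1 + W) + (4 + W)²))
-12458 + s(26) = -12458 + √(√(1 + 26) + (4 + 26)²) = -12458 + √(√27 + 30²) = -12458 + √(3*√3 + 900) = -12458 + √(900 + 3*√3)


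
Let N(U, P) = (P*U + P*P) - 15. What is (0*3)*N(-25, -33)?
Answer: 0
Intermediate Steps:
N(U, P) = -15 + P**2 + P*U (N(U, P) = (P*U + P**2) - 15 = (P**2 + P*U) - 15 = -15 + P**2 + P*U)
(0*3)*N(-25, -33) = (0*3)*(-15 + (-33)**2 - 33*(-25)) = 0*(-15 + 1089 + 825) = 0*1899 = 0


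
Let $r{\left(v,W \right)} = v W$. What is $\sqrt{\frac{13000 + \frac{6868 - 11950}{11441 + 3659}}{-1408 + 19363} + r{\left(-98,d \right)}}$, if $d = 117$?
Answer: $\frac{i \sqrt{936411454265412090}}{9037350} \approx 107.08 i$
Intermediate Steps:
$r{\left(v,W \right)} = W v$
$\sqrt{\frac{13000 + \frac{6868 - 11950}{11441 + 3659}}{-1408 + 19363} + r{\left(-98,d \right)}} = \sqrt{\frac{13000 + \frac{6868 - 11950}{11441 + 3659}}{-1408 + 19363} + 117 \left(-98\right)} = \sqrt{\frac{13000 - \frac{5082}{15100}}{17955} - 11466} = \sqrt{\left(13000 - \frac{2541}{7550}\right) \frac{1}{17955} - 11466} = \sqrt{\frac{98147459}{7550} \cdot \frac{1}{17955} - 11466} = \sqrt{\frac{98147459}{135560250} - 11466} = \sqrt{- \frac{1554235679041}{135560250}} = \frac{i \sqrt{936411454265412090}}{9037350}$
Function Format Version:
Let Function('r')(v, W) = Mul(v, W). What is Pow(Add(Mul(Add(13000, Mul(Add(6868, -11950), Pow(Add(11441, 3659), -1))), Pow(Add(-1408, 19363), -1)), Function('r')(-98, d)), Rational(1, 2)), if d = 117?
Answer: Mul(Rational(1, 9037350), I, Pow(936411454265412090, Rational(1, 2))) ≈ Mul(107.08, I)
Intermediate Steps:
Function('r')(v, W) = Mul(W, v)
Pow(Add(Mul(Add(13000, Mul(Add(6868, -11950), Pow(Add(11441, 3659), -1))), Pow(Add(-1408, 19363), -1)), Function('r')(-98, d)), Rational(1, 2)) = Pow(Add(Mul(Add(13000, Mul(Add(6868, -11950), Pow(Add(11441, 3659), -1))), Pow(Add(-1408, 19363), -1)), Mul(117, -98)), Rational(1, 2)) = Pow(Add(Mul(Add(13000, Mul(-5082, Pow(15100, -1))), Pow(17955, -1)), -11466), Rational(1, 2)) = Pow(Add(Mul(Add(13000, Mul(-5082, Rational(1, 15100))), Rational(1, 17955)), -11466), Rational(1, 2)) = Pow(Add(Mul(Add(13000, Rational(-2541, 7550)), Rational(1, 17955)), -11466), Rational(1, 2)) = Pow(Add(Mul(Rational(98147459, 7550), Rational(1, 17955)), -11466), Rational(1, 2)) = Pow(Add(Rational(98147459, 135560250), -11466), Rational(1, 2)) = Pow(Rational(-1554235679041, 135560250), Rational(1, 2)) = Mul(Rational(1, 9037350), I, Pow(936411454265412090, Rational(1, 2)))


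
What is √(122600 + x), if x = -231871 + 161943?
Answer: 8*√823 ≈ 229.50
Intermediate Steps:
x = -69928
√(122600 + x) = √(122600 - 69928) = √52672 = 8*√823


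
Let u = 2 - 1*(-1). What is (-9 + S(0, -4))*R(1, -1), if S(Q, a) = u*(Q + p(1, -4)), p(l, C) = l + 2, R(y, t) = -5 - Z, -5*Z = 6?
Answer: 0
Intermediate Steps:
Z = -6/5 (Z = -1/5*6 = -6/5 ≈ -1.2000)
R(y, t) = -19/5 (R(y, t) = -5 - 1*(-6/5) = -5 + 6/5 = -19/5)
p(l, C) = 2 + l
u = 3 (u = 2 + 1 = 3)
S(Q, a) = 9 + 3*Q (S(Q, a) = 3*(Q + (2 + 1)) = 3*(Q + 3) = 3*(3 + Q) = 9 + 3*Q)
(-9 + S(0, -4))*R(1, -1) = (-9 + (9 + 3*0))*(-19/5) = (-9 + (9 + 0))*(-19/5) = (-9 + 9)*(-19/5) = 0*(-19/5) = 0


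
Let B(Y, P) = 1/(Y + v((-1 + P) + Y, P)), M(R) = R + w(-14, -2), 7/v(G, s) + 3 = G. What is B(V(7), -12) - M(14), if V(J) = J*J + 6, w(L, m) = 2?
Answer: -34393/2152 ≈ -15.982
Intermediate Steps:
v(G, s) = 7/(-3 + G)
V(J) = 6 + J**2 (V(J) = J**2 + 6 = 6 + J**2)
M(R) = 2 + R (M(R) = R + 2 = 2 + R)
B(Y, P) = 1/(Y + 7/(-4 + P + Y)) (B(Y, P) = 1/(Y + 7/(-3 + ((-1 + P) + Y))) = 1/(Y + 7/(-3 + (-1 + P + Y))) = 1/(Y + 7/(-4 + P + Y)))
B(V(7), -12) - M(14) = (-4 - 12 + (6 + 7**2))/(7 + (6 + 7**2)*(-4 - 12 + (6 + 7**2))) - (2 + 14) = (-4 - 12 + (6 + 49))/(7 + (6 + 49)*(-4 - 12 + (6 + 49))) - 1*16 = (-4 - 12 + 55)/(7 + 55*(-4 - 12 + 55)) - 16 = 39/(7 + 55*39) - 16 = 39/(7 + 2145) - 16 = 39/2152 - 16 = -34393/2152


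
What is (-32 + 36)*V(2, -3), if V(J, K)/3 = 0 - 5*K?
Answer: 180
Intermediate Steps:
V(J, K) = -15*K (V(J, K) = 3*(0 - 5*K) = 3*(-5*K) = -15*K)
(-32 + 36)*V(2, -3) = (-32 + 36)*(-15*(-3)) = 4*45 = 180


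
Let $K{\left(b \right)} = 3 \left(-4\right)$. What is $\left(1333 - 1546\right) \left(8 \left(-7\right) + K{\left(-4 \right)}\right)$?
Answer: $14484$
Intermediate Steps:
$K{\left(b \right)} = -12$
$\left(1333 - 1546\right) \left(8 \left(-7\right) + K{\left(-4 \right)}\right) = \left(1333 - 1546\right) \left(8 \left(-7\right) - 12\right) = - 213 \left(-56 - 12\right) = \left(-213\right) \left(-68\right) = 14484$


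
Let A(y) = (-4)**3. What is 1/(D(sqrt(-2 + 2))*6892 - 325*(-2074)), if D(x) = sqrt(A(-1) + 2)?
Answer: 337025/228644190834 - 1723*I*sqrt(62)/114322095417 ≈ 1.474e-6 - 1.1867e-7*I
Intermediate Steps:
A(y) = -64
D(x) = I*sqrt(62) (D(x) = sqrt(-64 + 2) = sqrt(-62) = I*sqrt(62))
1/(D(sqrt(-2 + 2))*6892 - 325*(-2074)) = 1/((I*sqrt(62))*6892 - 325*(-2074)) = 1/(6892*I*sqrt(62) + 674050) = 1/(674050 + 6892*I*sqrt(62))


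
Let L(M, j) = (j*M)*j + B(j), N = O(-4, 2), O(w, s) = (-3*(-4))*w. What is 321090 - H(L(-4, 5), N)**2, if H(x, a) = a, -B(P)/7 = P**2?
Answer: 318786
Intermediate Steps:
O(w, s) = 12*w
N = -48 (N = 12*(-4) = -48)
B(P) = -7*P**2
L(M, j) = -7*j**2 + M*j**2 (L(M, j) = (j*M)*j - 7*j**2 = (M*j)*j - 7*j**2 = M*j**2 - 7*j**2 = -7*j**2 + M*j**2)
321090 - H(L(-4, 5), N)**2 = 321090 - 1*(-48)**2 = 321090 - 1*2304 = 321090 - 2304 = 318786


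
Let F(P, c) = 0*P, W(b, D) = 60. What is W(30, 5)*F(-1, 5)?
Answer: 0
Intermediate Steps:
F(P, c) = 0
W(30, 5)*F(-1, 5) = 60*0 = 0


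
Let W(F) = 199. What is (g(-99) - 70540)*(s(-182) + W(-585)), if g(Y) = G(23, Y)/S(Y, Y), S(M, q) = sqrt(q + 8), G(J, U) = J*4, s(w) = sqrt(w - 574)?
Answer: -4*(199 + 6*I*sqrt(21))*(1604785 + 23*I*sqrt(91))/91 ≈ -1.4037e+7 - 1.9414e+6*I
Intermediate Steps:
s(w) = sqrt(-574 + w)
G(J, U) = 4*J
S(M, q) = sqrt(8 + q)
g(Y) = 92/sqrt(8 + Y) (g(Y) = (4*23)/(sqrt(8 + Y)) = 92/sqrt(8 + Y))
(g(-99) - 70540)*(s(-182) + W(-585)) = (92/sqrt(8 - 99) - 70540)*(sqrt(-574 - 182) + 199) = (92/sqrt(-91) - 70540)*(sqrt(-756) + 199) = (92*(-I*sqrt(91)/91) - 70540)*(6*I*sqrt(21) + 199) = (-92*I*sqrt(91)/91 - 70540)*(199 + 6*I*sqrt(21)) = (-70540 - 92*I*sqrt(91)/91)*(199 + 6*I*sqrt(21))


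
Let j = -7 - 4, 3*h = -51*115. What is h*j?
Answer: 21505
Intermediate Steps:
h = -1955 (h = (-51*115)/3 = (⅓)*(-5865) = -1955)
j = -11
h*j = -1955*(-11) = 21505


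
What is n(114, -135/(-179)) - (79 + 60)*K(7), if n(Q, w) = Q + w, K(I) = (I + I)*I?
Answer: -2417797/179 ≈ -13507.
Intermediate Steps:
K(I) = 2*I² (K(I) = (2*I)*I = 2*I²)
n(114, -135/(-179)) - (79 + 60)*K(7) = (114 - 135/(-179)) - (79 + 60)*2*7² = (114 - 135*(-1/179)) - 139*2*49 = (114 + 135/179) - 139*98 = 20541/179 - 1*13622 = 20541/179 - 13622 = -2417797/179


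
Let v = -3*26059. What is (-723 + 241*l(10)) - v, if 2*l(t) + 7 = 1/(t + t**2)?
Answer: 16854551/220 ≈ 76612.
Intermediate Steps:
l(t) = -7/2 + 1/(2*(t + t**2))
v = -78177
(-723 + 241*l(10)) - v = (-723 + 241*((1/2)*(1 - 7*10 - 7*10**2)/(10*(1 + 10)))) - 1*(-78177) = (-723 + 241*((1/2)*(1/10)*(1 - 70 - 7*100)/11)) + 78177 = (-723 + 241*((1/2)*(1/10)*(1/11)*(1 - 70 - 700))) + 78177 = (-723 + 241*((1/2)*(1/10)*(1/11)*(-769))) + 78177 = (-723 + 241*(-769/220)) + 78177 = (-723 - 185329/220) + 78177 = -344389/220 + 78177 = 16854551/220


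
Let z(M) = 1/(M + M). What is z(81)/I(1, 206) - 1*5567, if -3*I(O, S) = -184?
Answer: -55313711/9936 ≈ -5567.0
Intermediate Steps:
z(M) = 1/(2*M)
I(O, S) = 184/3 (I(O, S) = -⅓*(-184) = 184/3)
z(81)/I(1, 206) - 1*5567 = ((½)/81)/(184/3) - 1*5567 = ((½)*(1/81))*(3/184) - 5567 = (1/162)*(3/184) - 5567 = 1/9936 - 5567 = -55313711/9936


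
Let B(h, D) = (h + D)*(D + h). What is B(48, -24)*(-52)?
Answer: -29952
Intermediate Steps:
B(h, D) = (D + h)**2 (B(h, D) = (D + h)*(D + h) = (D + h)**2)
B(48, -24)*(-52) = (-24 + 48)**2*(-52) = 24**2*(-52) = 576*(-52) = -29952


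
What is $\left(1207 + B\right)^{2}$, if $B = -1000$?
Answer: $42849$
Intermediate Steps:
$\left(1207 + B\right)^{2} = \left(1207 - 1000\right)^{2} = 207^{2} = 42849$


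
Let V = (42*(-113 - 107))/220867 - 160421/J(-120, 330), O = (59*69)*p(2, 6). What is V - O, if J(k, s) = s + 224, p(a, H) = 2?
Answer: -1031694533123/122360318 ≈ -8431.6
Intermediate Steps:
J(k, s) = 224 + s
O = 8142 (O = (59*69)*2 = 4071*2 = 8142)
V = -35436823967/122360318 (V = (42*(-113 - 107))/220867 - 160421/(224 + 330) = (42*(-220))*(1/220867) - 160421/554 = -9240*1/220867 - 160421*1/554 = -9240/220867 - 160421/554 = -35436823967/122360318 ≈ -289.61)
V - O = -35436823967/122360318 - 1*8142 = -35436823967/122360318 - 8142 = -1031694533123/122360318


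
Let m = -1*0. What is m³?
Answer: 0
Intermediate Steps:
m = 0
m³ = 0³ = 0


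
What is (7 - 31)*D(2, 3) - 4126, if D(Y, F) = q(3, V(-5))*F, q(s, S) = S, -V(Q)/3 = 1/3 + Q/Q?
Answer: -3838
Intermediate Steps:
V(Q) = -4 (V(Q) = -3*(1/3 + Q/Q) = -3*(1*(1/3) + 1) = -3*(1/3 + 1) = -3*4/3 = -4)
D(Y, F) = -4*F
(7 - 31)*D(2, 3) - 4126 = (7 - 31)*(-4*3) - 4126 = -24*(-12) - 4126 = 288 - 4126 = -3838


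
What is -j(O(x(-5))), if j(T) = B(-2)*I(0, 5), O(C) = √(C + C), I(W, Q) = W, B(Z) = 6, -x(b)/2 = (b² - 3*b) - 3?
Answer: 0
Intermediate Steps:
x(b) = 6 - 2*b² + 6*b (x(b) = -2*((b² - 3*b) - 3) = -2*(-3 + b² - 3*b) = 6 - 2*b² + 6*b)
O(C) = √2*√C (O(C) = √(2*C) = √2*√C)
j(T) = 0 (j(T) = 6*0 = 0)
-j(O(x(-5))) = -1*0 = 0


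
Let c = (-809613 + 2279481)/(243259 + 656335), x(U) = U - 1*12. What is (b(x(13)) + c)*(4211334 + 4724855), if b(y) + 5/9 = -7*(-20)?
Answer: 5103543691698149/4048173 ≈ 1.2607e+9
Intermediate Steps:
x(U) = -12 + U (x(U) = U - 12 = -12 + U)
b(y) = 1255/9 (b(y) = -5/9 - 7*(-20) = -5/9 + 140 = 1255/9)
c = 734934/449797 (c = 1469868/899594 = 1469868*(1/899594) = 734934/449797 ≈ 1.6339)
(b(x(13)) + c)*(4211334 + 4724855) = (1255/9 + 734934/449797)*(4211334 + 4724855) = (571109641/4048173)*8936189 = 5103543691698149/4048173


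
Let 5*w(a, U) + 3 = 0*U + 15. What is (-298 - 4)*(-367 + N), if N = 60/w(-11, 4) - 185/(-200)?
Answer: 2060093/20 ≈ 1.0300e+5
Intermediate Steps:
w(a, U) = 12/5 (w(a, U) = -⅗ + (0*U + 15)/5 = -⅗ + (0 + 15)/5 = -⅗ + (⅕)*15 = -⅗ + 3 = 12/5)
N = 1037/40 (N = 60/(12/5) - 185/(-200) = 60*(5/12) - 185*(-1/200) = 25 + 37/40 = 1037/40 ≈ 25.925)
(-298 - 4)*(-367 + N) = (-298 - 4)*(-367 + 1037/40) = -302*(-13643/40) = 2060093/20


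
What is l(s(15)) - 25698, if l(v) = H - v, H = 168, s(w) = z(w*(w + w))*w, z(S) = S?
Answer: -32280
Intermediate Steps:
s(w) = 2*w³ (s(w) = (w*(w + w))*w = (w*(2*w))*w = (2*w²)*w = 2*w³)
l(v) = 168 - v
l(s(15)) - 25698 = (168 - 2*15³) - 25698 = (168 - 2*3375) - 25698 = (168 - 1*6750) - 25698 = (168 - 6750) - 25698 = -6582 - 25698 = -32280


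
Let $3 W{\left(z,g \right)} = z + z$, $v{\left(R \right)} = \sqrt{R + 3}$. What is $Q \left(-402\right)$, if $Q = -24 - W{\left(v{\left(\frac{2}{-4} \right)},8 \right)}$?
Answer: $9648 + 134 \sqrt{10} \approx 10072.0$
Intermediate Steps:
$v{\left(R \right)} = \sqrt{3 + R}$
$W{\left(z,g \right)} = \frac{2 z}{3}$ ($W{\left(z,g \right)} = \frac{z + z}{3} = \frac{2 z}{3}$)
$Q = -24 - \frac{\sqrt{10}}{3}$ ($Q = -24 - \frac{2 \sqrt{3 + \frac{2}{-4}}}{3} = -24 - \frac{2 \sqrt{3 + 2 \left(- \frac{1}{4}\right)}}{3} = -24 - \frac{2 \sqrt{3 - \frac{1}{2}}}{3} = -24 - \frac{2 \sqrt{\frac{5}{2}}}{3} = -24 - \frac{2 \frac{\sqrt{10}}{2}}{3} = -24 - \frac{\sqrt{10}}{3} \approx -25.054$)
$Q \left(-402\right) = \left(-24 - \frac{\sqrt{10}}{3}\right) \left(-402\right) = 9648 + 134 \sqrt{10}$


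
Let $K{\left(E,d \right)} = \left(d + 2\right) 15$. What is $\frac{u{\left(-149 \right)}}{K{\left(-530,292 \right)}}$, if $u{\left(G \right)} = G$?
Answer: $- \frac{149}{4410} \approx -0.033787$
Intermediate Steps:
$K{\left(E,d \right)} = 30 + 15 d$ ($K{\left(E,d \right)} = \left(2 + d\right) 15 = 30 + 15 d$)
$\frac{u{\left(-149 \right)}}{K{\left(-530,292 \right)}} = - \frac{149}{30 + 15 \cdot 292} = - \frac{149}{30 + 4380} = - \frac{149}{4410}$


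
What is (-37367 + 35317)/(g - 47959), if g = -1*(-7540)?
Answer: 2050/40419 ≈ 0.050719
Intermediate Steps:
g = 7540
(-37367 + 35317)/(g - 47959) = (-37367 + 35317)/(7540 - 47959) = -2050/(-40419) = -2050*(-1/40419) = 2050/40419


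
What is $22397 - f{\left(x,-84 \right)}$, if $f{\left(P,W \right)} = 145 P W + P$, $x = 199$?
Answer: $2446018$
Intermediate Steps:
$f{\left(P,W \right)} = P + 145 P W$ ($f{\left(P,W \right)} = 145 P W + P = P + 145 P W$)
$22397 - f{\left(x,-84 \right)} = 22397 - 199 \left(1 + 145 \left(-84\right)\right) = 22397 - 199 \left(1 - 12180\right) = 22397 - 199 \left(-12179\right) = 22397 - -2423621 = 22397 + 2423621 = 2446018$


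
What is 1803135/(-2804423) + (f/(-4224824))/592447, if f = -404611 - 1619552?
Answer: -4513212926975195331/7019426751696442744 ≈ -0.64296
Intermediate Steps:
f = -2024163
1803135/(-2804423) + (f/(-4224824))/592447 = 1803135/(-2804423) - 2024163/(-4224824)/592447 = 1803135*(-1/2804423) - 2024163*(-1/4224824)*(1/592447) = -1803135/2804423 + (2024163/4224824)*(1/592447) = -1803135/2804423 + 2024163/2502984304328 = -4513212926975195331/7019426751696442744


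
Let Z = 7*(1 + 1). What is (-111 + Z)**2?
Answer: 9409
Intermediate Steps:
Z = 14 (Z = 7*2 = 14)
(-111 + Z)**2 = (-111 + 14)**2 = (-97)**2 = 9409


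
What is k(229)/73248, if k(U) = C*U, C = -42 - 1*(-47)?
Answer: 1145/73248 ≈ 0.015632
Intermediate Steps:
C = 5 (C = -42 + 47 = 5)
k(U) = 5*U
k(229)/73248 = (5*229)/73248 = 1145*(1/73248) = 1145/73248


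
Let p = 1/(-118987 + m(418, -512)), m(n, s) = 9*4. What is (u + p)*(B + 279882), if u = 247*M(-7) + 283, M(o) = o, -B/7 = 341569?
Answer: 363116015634847/118951 ≈ 3.0527e+9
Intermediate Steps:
B = -2390983 (B = -7*341569 = -2390983)
u = -1446 (u = 247*(-7) + 283 = -1729 + 283 = -1446)
m(n, s) = 36
p = -1/118951 (p = 1/(-118987 + 36) = 1/(-118951) = -1/118951 ≈ -8.4068e-6)
(u + p)*(B + 279882) = (-1446 - 1/118951)*(-2390983 + 279882) = -172003147/118951*(-2111101) = 363116015634847/118951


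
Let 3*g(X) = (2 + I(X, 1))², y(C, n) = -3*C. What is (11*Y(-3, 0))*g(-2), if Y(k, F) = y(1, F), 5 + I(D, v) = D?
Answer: -275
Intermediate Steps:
I(D, v) = -5 + D
g(X) = (-3 + X)²/3 (g(X) = (2 + (-5 + X))²/3 = (-3 + X)²/3)
Y(k, F) = -3 (Y(k, F) = -3*1 = -3)
(11*Y(-3, 0))*g(-2) = (11*(-3))*((-3 - 2)²/3) = -11*(-5)² = -11*25 = -33*25/3 = -275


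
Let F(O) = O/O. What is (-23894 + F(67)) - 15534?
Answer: -39427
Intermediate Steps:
F(O) = 1
(-23894 + F(67)) - 15534 = (-23894 + 1) - 15534 = -23893 - 15534 = -39427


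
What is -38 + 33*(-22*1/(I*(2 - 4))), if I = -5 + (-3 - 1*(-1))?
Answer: -629/7 ≈ -89.857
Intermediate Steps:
I = -7 (I = -5 + (-3 + 1) = -5 - 2 = -7)
-38 + 33*(-22*1/(I*(2 - 4))) = -38 + 33*(-22*(-1/(7*(2 - 4)))) = -38 + 33*(-22/((-2*(-7)))) = -38 + 33*(-22/14) = -38 + 33*(-22*1/14) = -38 + 33*(-11/7) = -38 - 363/7 = -629/7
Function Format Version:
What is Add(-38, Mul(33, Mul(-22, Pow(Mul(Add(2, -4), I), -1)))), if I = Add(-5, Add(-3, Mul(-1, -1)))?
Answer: Rational(-629, 7) ≈ -89.857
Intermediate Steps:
I = -7 (I = Add(-5, Add(-3, 1)) = Add(-5, -2) = -7)
Add(-38, Mul(33, Mul(-22, Pow(Mul(Add(2, -4), I), -1)))) = Add(-38, Mul(33, Mul(-22, Pow(Mul(Add(2, -4), -7), -1)))) = Add(-38, Mul(33, Mul(-22, Pow(Mul(-2, -7), -1)))) = Add(-38, Mul(33, Mul(-22, Pow(14, -1)))) = Add(-38, Mul(33, Mul(-22, Rational(1, 14)))) = Add(-38, Mul(33, Rational(-11, 7))) = Add(-38, Rational(-363, 7)) = Rational(-629, 7)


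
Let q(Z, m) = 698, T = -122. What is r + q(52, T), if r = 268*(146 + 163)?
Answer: 83510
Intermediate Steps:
r = 82812 (r = 268*309 = 82812)
r + q(52, T) = 82812 + 698 = 83510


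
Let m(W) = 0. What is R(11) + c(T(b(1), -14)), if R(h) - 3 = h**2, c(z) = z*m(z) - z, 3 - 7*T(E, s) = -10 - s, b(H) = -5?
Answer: 869/7 ≈ 124.14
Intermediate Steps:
T(E, s) = 13/7 + s/7 (T(E, s) = 3/7 - (-10 - s)/7 = 3/7 + (10/7 + s/7) = 13/7 + s/7)
c(z) = -z (c(z) = z*0 - z = 0 - z = -z)
R(h) = 3 + h**2
R(11) + c(T(b(1), -14)) = (3 + 11**2) - (13/7 + (1/7)*(-14)) = (3 + 121) - (13/7 - 2) = 124 - 1*(-1/7) = 124 + 1/7 = 869/7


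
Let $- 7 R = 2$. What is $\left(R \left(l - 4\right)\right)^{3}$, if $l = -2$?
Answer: $\frac{1728}{343} \approx 5.0379$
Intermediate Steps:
$R = - \frac{2}{7}$ ($R = \left(- \frac{1}{7}\right) 2 = - \frac{2}{7} \approx -0.28571$)
$\left(R \left(l - 4\right)\right)^{3} = \left(- \frac{2 \left(-2 - 4\right)}{7}\right)^{3} = \left(\left(- \frac{2}{7}\right) \left(-6\right)\right)^{3} = \left(\frac{12}{7}\right)^{3} = \frac{1728}{343}$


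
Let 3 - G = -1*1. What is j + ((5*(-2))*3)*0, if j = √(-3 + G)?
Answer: 1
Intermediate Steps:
G = 4 (G = 3 - (-1) = 3 - 1*(-1) = 3 + 1 = 4)
j = 1 (j = √(-3 + 4) = √1 = 1)
j + ((5*(-2))*3)*0 = 1 + ((5*(-2))*3)*0 = 1 - 10*3*0 = 1 - 30*0 = 1 + 0 = 1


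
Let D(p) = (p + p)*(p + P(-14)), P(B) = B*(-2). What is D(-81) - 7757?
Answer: 829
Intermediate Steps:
P(B) = -2*B
D(p) = 2*p*(28 + p) (D(p) = (p + p)*(p - 2*(-14)) = (2*p)*(p + 28) = (2*p)*(28 + p) = 2*p*(28 + p))
D(-81) - 7757 = 2*(-81)*(28 - 81) - 7757 = 2*(-81)*(-53) - 7757 = 8586 - 7757 = 829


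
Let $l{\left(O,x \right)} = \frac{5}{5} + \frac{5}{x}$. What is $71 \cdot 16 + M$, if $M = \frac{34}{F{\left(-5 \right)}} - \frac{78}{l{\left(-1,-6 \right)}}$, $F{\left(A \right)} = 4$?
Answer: $\frac{1353}{2} \approx 676.5$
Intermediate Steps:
$l{\left(O,x \right)} = 1 + \frac{5}{x}$ ($l{\left(O,x \right)} = 5 \cdot \frac{1}{5} + \frac{5}{x} = 1 + \frac{5}{x}$)
$M = - \frac{919}{2}$ ($M = \frac{34}{4} - \frac{78}{\frac{1}{-6} \left(5 - 6\right)} = 34 \cdot \frac{1}{4} - \frac{78}{\left(- \frac{1}{6}\right) \left(-1\right)} = \frac{17}{2} - 78 \frac{1}{\frac{1}{6}} = \frac{17}{2} - 468 = - \frac{919}{2} \approx -459.5$)
$71 \cdot 16 + M = 71 \cdot 16 - \frac{919}{2} = 1136 - \frac{919}{2} = \frac{1353}{2}$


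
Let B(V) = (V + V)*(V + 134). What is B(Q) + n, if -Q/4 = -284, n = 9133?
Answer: 2894573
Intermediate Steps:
Q = 1136 (Q = -4*(-284) = 1136)
B(V) = 2*V*(134 + V) (B(V) = (2*V)*(134 + V) = 2*V*(134 + V))
B(Q) + n = 2*1136*(134 + 1136) + 9133 = 2*1136*1270 + 9133 = 2885440 + 9133 = 2894573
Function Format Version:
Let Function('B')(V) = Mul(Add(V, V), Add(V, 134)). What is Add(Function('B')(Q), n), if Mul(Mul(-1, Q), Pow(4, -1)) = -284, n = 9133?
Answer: 2894573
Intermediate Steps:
Q = 1136 (Q = Mul(-4, -284) = 1136)
Function('B')(V) = Mul(2, V, Add(134, V)) (Function('B')(V) = Mul(Mul(2, V), Add(134, V)) = Mul(2, V, Add(134, V)))
Add(Function('B')(Q), n) = Add(Mul(2, 1136, Add(134, 1136)), 9133) = Add(Mul(2, 1136, 1270), 9133) = Add(2885440, 9133) = 2894573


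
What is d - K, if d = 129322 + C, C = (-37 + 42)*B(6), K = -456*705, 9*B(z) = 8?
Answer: 4057258/9 ≈ 4.5081e+5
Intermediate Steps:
B(z) = 8/9 (B(z) = (1/9)*8 = 8/9)
K = -321480
C = 40/9 (C = (-37 + 42)*(8/9) = 5*(8/9) = 40/9 ≈ 4.4444)
d = 1163938/9 (d = 129322 + 40/9 = 1163938/9 ≈ 1.2933e+5)
d - K = 1163938/9 - 1*(-321480) = 1163938/9 + 321480 = 4057258/9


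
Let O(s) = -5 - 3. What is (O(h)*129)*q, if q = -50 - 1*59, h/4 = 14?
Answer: 112488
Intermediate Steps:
h = 56 (h = 4*14 = 56)
O(s) = -8
q = -109 (q = -50 - 59 = -109)
(O(h)*129)*q = -8*129*(-109) = -1032*(-109) = 112488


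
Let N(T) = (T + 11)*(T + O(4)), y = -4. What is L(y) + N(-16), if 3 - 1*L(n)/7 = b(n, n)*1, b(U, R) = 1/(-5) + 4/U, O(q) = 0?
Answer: 547/5 ≈ 109.40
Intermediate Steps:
b(U, R) = -1/5 + 4/U (b(U, R) = 1*(-1/5) + 4/U = -1/5 + 4/U)
N(T) = T*(11 + T) (N(T) = (T + 11)*(T + 0) = (11 + T)*T = T*(11 + T))
L(n) = 21 - 7*(20 - n)/(5*n)
L(y) + N(-16) = (112/5 - 28/(-4)) - 16*(11 - 16) = (112/5 - 28*(-1/4)) - 16*(-5) = (112/5 + 7) + 80 = 147/5 + 80 = 547/5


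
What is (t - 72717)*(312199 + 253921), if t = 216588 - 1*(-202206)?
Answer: 195921111240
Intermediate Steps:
t = 418794 (t = 216588 + 202206 = 418794)
(t - 72717)*(312199 + 253921) = (418794 - 72717)*(312199 + 253921) = 346077*566120 = 195921111240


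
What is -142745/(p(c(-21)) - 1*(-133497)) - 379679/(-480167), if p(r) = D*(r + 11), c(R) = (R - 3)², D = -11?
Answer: -4061403651/12200083136 ≈ -0.33290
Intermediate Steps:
c(R) = (-3 + R)²
p(r) = -121 - 11*r (p(r) = -11*(r + 11) = -11*(11 + r) = -121 - 11*r)
-142745/(p(c(-21)) - 1*(-133497)) - 379679/(-480167) = -142745/((-121 - 11*(-3 - 21)²) - 1*(-133497)) - 379679/(-480167) = -142745/((-121 - 11*(-24)²) + 133497) - 379679*(-1/480167) = -142745/((-121 - 11*576) + 133497) + 379679/480167 = -142745/((-121 - 6336) + 133497) + 379679/480167 = -142745/(-6457 + 133497) + 379679/480167 = -142745/127040 + 379679/480167 = -142745*1/127040 + 379679/480167 = -28549/25408 + 379679/480167 = -4061403651/12200083136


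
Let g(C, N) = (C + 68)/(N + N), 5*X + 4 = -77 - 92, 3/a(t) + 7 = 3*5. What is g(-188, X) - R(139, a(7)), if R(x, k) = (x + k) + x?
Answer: -382871/1384 ≈ -276.64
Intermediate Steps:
a(t) = 3/8 (a(t) = 3/(-7 + 3*5) = 3/(-7 + 15) = 3/8)
R(x, k) = k + 2*x (R(x, k) = (k + x) + x = k + 2*x)
X = -173/5 (X = -⅘ + (-77 - 92)/5 = -⅘ + (⅕)*(-169) = -⅘ - 169/5 = -173/5 ≈ -34.600)
g(C, N) = (68 + C)/(2*N) (g(C, N) = (68 + C)/((2*N)) = (68 + C)*(1/(2*N)) = (68 + C)/(2*N))
g(-188, X) - R(139, a(7)) = (68 - 188)/(2*(-173/5)) - (3/8 + 2*139) = (½)*(-5/173)*(-120) - (3/8 + 278) = 300/173 - 1*2227/8 = 300/173 - 2227/8 = -382871/1384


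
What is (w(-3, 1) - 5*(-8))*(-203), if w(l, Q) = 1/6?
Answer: -48923/6 ≈ -8153.8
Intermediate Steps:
w(l, Q) = ⅙
(w(-3, 1) - 5*(-8))*(-203) = (⅙ - 5*(-8))*(-203) = (⅙ + 40)*(-203) = (241/6)*(-203) = -48923/6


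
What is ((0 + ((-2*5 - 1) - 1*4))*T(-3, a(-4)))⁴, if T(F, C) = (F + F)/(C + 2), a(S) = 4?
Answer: 50625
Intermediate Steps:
T(F, C) = 2*F/(2 + C) (T(F, C) = (2*F)/(2 + C) = 2*F/(2 + C))
((0 + ((-2*5 - 1) - 1*4))*T(-3, a(-4)))⁴ = ((0 + ((-2*5 - 1) - 1*4))*(2*(-3)/(2 + 4)))⁴ = ((0 + ((-10 - 1) - 4))*(2*(-3)/6))⁴ = ((0 + (-11 - 4))*(2*(-3)*(⅙)))⁴ = ((0 - 15)*(-1))⁴ = (-15*(-1))⁴ = 15⁴ = 50625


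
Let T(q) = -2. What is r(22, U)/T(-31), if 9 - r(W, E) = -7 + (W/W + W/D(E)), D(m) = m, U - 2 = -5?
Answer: -67/6 ≈ -11.167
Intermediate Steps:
U = -3 (U = 2 - 5 = -3)
r(W, E) = 15 - W/E (r(W, E) = 9 - (-7 + (W/W + W/E)) = 9 - (-7 + (1 + W/E)) = 9 - (-6 + W/E) = 9 + (6 - W/E) = 15 - W/E)
r(22, U)/T(-31) = (15 - 1*22/(-3))/(-2) = (15 - 1*22*(-1/3))*(-1/2) = (15 + 22/3)*(-1/2) = (67/3)*(-1/2) = -67/6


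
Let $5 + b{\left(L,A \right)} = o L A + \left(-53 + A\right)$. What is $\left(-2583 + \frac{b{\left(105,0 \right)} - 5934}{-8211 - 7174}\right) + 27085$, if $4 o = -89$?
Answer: $\frac{376969262}{15385} \approx 24502.0$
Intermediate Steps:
$o = - \frac{89}{4}$ ($o = \frac{1}{4} \left(-89\right) = - \frac{89}{4} \approx -22.25$)
$b{\left(L,A \right)} = -58 + A - \frac{89 A L}{4}$ ($b{\left(L,A \right)} = -5 + \left(- \frac{89 L}{4} A + \left(-53 + A\right)\right) = -5 - \left(53 - A + \frac{89 A L}{4}\right) = -58 + A - \frac{89 A L}{4}$)
$\left(-2583 + \frac{b{\left(105,0 \right)} - 5934}{-8211 - 7174}\right) + 27085 = \left(-2583 + \frac{\left(-58 + 0 - 0 \cdot 105\right) - 5934}{-8211 - 7174}\right) + 27085 = \left(-2583 + \frac{\left(-58 + 0 + 0\right) - 5934}{-15385}\right) + 27085 = \left(-2583 + \left(-58 - 5934\right) \left(- \frac{1}{15385}\right)\right) + 27085 = \left(-2583 - - \frac{5992}{15385}\right) + 27085 = \left(-2583 + \frac{5992}{15385}\right) + 27085 = - \frac{39733463}{15385} + 27085 = \frac{376969262}{15385}$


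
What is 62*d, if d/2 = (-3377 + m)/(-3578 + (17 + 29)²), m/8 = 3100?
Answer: -1328226/731 ≈ -1817.0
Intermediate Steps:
m = 24800 (m = 8*3100 = 24800)
d = -21423/731 (d = 2*((-3377 + 24800)/(-3578 + (17 + 29)²)) = 2*(21423/(-3578 + 46²)) = 2*(21423/(-3578 + 2116)) = 2*(21423/(-1462)) = 2*(21423*(-1/1462)) = 2*(-21423/1462) = -21423/731 ≈ -29.306)
62*d = 62*(-21423/731) = -1328226/731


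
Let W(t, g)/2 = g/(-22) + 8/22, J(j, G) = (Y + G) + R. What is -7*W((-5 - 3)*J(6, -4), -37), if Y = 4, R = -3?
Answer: -315/11 ≈ -28.636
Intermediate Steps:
J(j, G) = 1 + G (J(j, G) = (4 + G) - 3 = 1 + G)
W(t, g) = 8/11 - g/11 (W(t, g) = 2*(g/(-22) + 8/22) = 2*(g*(-1/22) + 8*(1/22)) = 2*(-g/22 + 4/11) = 2*(4/11 - g/22) = 8/11 - g/11)
-7*W((-5 - 3)*J(6, -4), -37) = -7*(8/11 - 1/11*(-37)) = -7*(8/11 + 37/11) = -7*45/11 = -315/11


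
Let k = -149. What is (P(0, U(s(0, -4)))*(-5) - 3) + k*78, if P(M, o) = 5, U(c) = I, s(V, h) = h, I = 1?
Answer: -11650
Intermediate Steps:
U(c) = 1
(P(0, U(s(0, -4)))*(-5) - 3) + k*78 = (5*(-5) - 3) - 149*78 = (-25 - 3) - 11622 = -28 - 11622 = -11650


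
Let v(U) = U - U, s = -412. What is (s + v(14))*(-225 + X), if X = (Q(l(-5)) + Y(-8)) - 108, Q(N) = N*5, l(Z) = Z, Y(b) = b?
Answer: 150792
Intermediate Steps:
v(U) = 0
Q(N) = 5*N
X = -141 (X = (5*(-5) - 8) - 108 = (-25 - 8) - 108 = -33 - 108 = -141)
(s + v(14))*(-225 + X) = (-412 + 0)*(-225 - 141) = -412*(-366) = 150792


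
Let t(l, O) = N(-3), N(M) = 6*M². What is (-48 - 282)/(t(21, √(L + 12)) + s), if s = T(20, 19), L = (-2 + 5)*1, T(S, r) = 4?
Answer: -165/29 ≈ -5.6897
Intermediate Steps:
L = 3 (L = 3*1 = 3)
t(l, O) = 54 (t(l, O) = 6*(-3)² = 6*9 = 54)
s = 4
(-48 - 282)/(t(21, √(L + 12)) + s) = (-48 - 282)/(54 + 4) = -330/58 = -330*1/58 = -165/29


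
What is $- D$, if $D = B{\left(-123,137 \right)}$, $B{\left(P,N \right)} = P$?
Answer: $123$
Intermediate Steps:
$D = -123$
$- D = \left(-1\right) \left(-123\right) = 123$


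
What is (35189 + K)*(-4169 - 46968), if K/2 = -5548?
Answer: -1232043741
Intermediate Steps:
K = -11096 (K = 2*(-5548) = -11096)
(35189 + K)*(-4169 - 46968) = (35189 - 11096)*(-4169 - 46968) = 24093*(-51137) = -1232043741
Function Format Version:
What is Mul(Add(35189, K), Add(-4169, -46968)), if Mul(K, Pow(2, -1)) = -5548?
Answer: -1232043741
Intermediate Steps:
K = -11096 (K = Mul(2, -5548) = -11096)
Mul(Add(35189, K), Add(-4169, -46968)) = Mul(Add(35189, -11096), Add(-4169, -46968)) = Mul(24093, -51137) = -1232043741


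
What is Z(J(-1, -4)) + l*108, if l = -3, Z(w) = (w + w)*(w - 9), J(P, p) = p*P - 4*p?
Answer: 116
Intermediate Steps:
J(P, p) = -4*p + P*p (J(P, p) = P*p - 4*p = -4*p + P*p)
Z(w) = 2*w*(-9 + w) (Z(w) = (2*w)*(-9 + w) = 2*w*(-9 + w))
Z(J(-1, -4)) + l*108 = 2*(-4*(-4 - 1))*(-9 - 4*(-4 - 1)) - 3*108 = 2*(-4*(-5))*(-9 - 4*(-5)) - 324 = 2*20*(-9 + 20) - 324 = 2*20*11 - 324 = 440 - 324 = 116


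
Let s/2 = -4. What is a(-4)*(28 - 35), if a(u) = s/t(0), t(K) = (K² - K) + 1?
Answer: 56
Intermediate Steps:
s = -8 (s = 2*(-4) = -8)
t(K) = 1 + K² - K
a(u) = -8 (a(u) = -8/(1 + 0² - 1*0) = -8/(1 + 0 + 0) = -8/1 = -8*1 = -8)
a(-4)*(28 - 35) = -8*(28 - 35) = -8*(-7) = 56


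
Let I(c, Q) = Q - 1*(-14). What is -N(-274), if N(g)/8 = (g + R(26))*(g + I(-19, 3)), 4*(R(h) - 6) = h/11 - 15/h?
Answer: -78662817/143 ≈ -5.5009e+5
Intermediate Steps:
I(c, Q) = 14 + Q (I(c, Q) = Q + 14 = 14 + Q)
R(h) = 6 - 15/(4*h) + h/44 (R(h) = 6 + (h/11 - 15/h)/4 = 6 + (-15/h + h/11)/4 = 6 + (-15/(4*h) + h/44) = 6 - 15/(4*h) + h/44)
N(g) = 8*(17 + g)*(7375/1144 + g) (N(g) = 8*((g + (1/44)*(-165 + 26*(264 + 26))/26)*(g + (14 + 3))) = 8*((g + (1/44)*(1/26)*(-165 + 26*290))*(g + 17)) = 8*((g + (1/44)*(1/26)*(-165 + 7540))*(17 + g)) = 8*((g + (1/44)*(1/26)*7375)*(17 + g)) = 8*((g + 7375/1144)*(17 + g)) = 8*((7375/1144 + g)*(17 + g)) = 8*((17 + g)*(7375/1144 + g)) = 8*(17 + g)*(7375/1144 + g))
-N(-274) = -(125375/143 + 8*(-274)² + (26823/143)*(-274)) = -(125375/143 + 8*75076 - 7349502/143) = -(125375/143 + 600608 - 7349502/143) = -1*78662817/143 = -78662817/143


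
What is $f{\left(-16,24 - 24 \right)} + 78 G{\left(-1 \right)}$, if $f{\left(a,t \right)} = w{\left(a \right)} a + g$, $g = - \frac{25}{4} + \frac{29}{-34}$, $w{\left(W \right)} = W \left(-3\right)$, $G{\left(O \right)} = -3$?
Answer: $- \frac{68619}{68} \approx -1009.1$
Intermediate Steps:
$w{\left(W \right)} = - 3 W$
$g = - \frac{483}{68}$ ($g = \left(-25\right) \frac{1}{4} + 29 \left(- \frac{1}{34}\right) = - \frac{25}{4} - \frac{29}{34} = - \frac{483}{68} \approx -7.1029$)
$f{\left(a,t \right)} = - \frac{483}{68} - 3 a^{2}$ ($f{\left(a,t \right)} = - 3 a a - \frac{483}{68} = - 3 a^{2} - \frac{483}{68} = - \frac{483}{68} - 3 a^{2}$)
$f{\left(-16,24 - 24 \right)} + 78 G{\left(-1 \right)} = \left(- \frac{483}{68} - 3 \left(-16\right)^{2}\right) + 78 \left(-3\right) = \left(- \frac{483}{68} - 768\right) - 234 = - \frac{52707}{68} - 234 = - \frac{68619}{68}$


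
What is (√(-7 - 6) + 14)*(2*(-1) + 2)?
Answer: 0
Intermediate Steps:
(√(-7 - 6) + 14)*(2*(-1) + 2) = (√(-13) + 14)*(-2 + 2) = (I*√13 + 14)*0 = (14 + I*√13)*0 = 0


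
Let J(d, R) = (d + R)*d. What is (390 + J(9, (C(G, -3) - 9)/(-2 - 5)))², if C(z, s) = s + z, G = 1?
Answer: 11532816/49 ≈ 2.3536e+5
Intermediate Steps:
J(d, R) = d*(R + d) (J(d, R) = (R + d)*d = d*(R + d))
(390 + J(9, (C(G, -3) - 9)/(-2 - 5)))² = (390 + 9*(((-3 + 1) - 9)/(-2 - 5) + 9))² = (390 + 9*((-2 - 9)/(-7) + 9))² = (390 + 9*(-11*(-⅐) + 9))² = (390 + 9*(11/7 + 9))² = (390 + 9*(74/7))² = (390 + 666/7)² = (3396/7)² = 11532816/49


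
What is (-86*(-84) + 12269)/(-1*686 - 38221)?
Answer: -19493/38907 ≈ -0.50101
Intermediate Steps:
(-86*(-84) + 12269)/(-1*686 - 38221) = (7224 + 12269)/(-686 - 38221) = 19493/(-38907) = 19493*(-1/38907) = -19493/38907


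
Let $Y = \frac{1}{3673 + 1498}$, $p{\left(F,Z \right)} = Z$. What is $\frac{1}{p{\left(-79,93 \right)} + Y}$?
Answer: $\frac{5171}{480904} \approx 0.010753$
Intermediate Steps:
$Y = \frac{1}{5171} \approx 0.00019339$
$\frac{1}{p{\left(-79,93 \right)} + Y} = \frac{1}{93 + \frac{1}{5171}} = \frac{1}{\frac{480904}{5171}} = \frac{5171}{480904}$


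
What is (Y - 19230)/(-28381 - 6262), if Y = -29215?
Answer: 48445/34643 ≈ 1.3984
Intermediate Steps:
(Y - 19230)/(-28381 - 6262) = (-29215 - 19230)/(-28381 - 6262) = -48445/(-34643) = -48445*(-1/34643) = 48445/34643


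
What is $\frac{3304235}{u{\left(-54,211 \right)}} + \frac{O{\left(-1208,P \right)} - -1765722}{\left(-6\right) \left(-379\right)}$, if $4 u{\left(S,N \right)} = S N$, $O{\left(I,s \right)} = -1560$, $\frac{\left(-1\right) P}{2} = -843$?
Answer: $- \frac{829538311}{2159163} \approx -384.19$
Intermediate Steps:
$P = 1686$ ($P = \left(-2\right) \left(-843\right) = 1686$)
$u{\left(S,N \right)} = \frac{N S}{4}$ ($u{\left(S,N \right)} = \frac{S N}{4} = \frac{N S}{4}$)
$\frac{3304235}{u{\left(-54,211 \right)}} + \frac{O{\left(-1208,P \right)} - -1765722}{\left(-6\right) \left(-379\right)} = \frac{3304235}{\frac{1}{4} \cdot 211 \left(-54\right)} + \frac{-1560 - -1765722}{\left(-6\right) \left(-379\right)} = \frac{3304235}{- \frac{5697}{2}} + \frac{-1560 + 1765722}{2274} = 3304235 \left(- \frac{2}{5697}\right) + 1764162 \cdot \frac{1}{2274} = - \frac{6608470}{5697} + \frac{294027}{379} = - \frac{829538311}{2159163}$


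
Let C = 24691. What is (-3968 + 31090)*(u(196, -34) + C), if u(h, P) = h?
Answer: 674985214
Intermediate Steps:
(-3968 + 31090)*(u(196, -34) + C) = (-3968 + 31090)*(196 + 24691) = 27122*24887 = 674985214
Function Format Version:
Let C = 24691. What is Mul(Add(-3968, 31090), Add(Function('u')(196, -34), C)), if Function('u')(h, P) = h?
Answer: 674985214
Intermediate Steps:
Mul(Add(-3968, 31090), Add(Function('u')(196, -34), C)) = Mul(Add(-3968, 31090), Add(196, 24691)) = Mul(27122, 24887) = 674985214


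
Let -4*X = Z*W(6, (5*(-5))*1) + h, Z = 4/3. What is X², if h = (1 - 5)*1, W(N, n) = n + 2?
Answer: 676/9 ≈ 75.111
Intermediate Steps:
W(N, n) = 2 + n
Z = 4/3 (Z = 4*(⅓) = 4/3 ≈ 1.3333)
h = -4 (h = -4*1 = -4)
X = 26/3 (X = -(4*(2 + (5*(-5))*1)/3 - 4)/4 = -(4*(2 - 25*1)/3 - 4)/4 = -(4*(2 - 25)/3 - 4)/4 = -((4/3)*(-23) - 4)/4 = -(-92/3 - 4)/4 = -¼*(-104/3) = 26/3 ≈ 8.6667)
X² = (26/3)² = 676/9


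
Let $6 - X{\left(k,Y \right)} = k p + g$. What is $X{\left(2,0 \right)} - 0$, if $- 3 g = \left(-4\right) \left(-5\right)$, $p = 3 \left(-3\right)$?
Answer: $\frac{92}{3} \approx 30.667$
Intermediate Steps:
$p = -9$
$g = - \frac{20}{3}$ ($g = - \frac{\left(-4\right) \left(-5\right)}{3} = \left(- \frac{1}{3}\right) 20 = - \frac{20}{3} \approx -6.6667$)
$X{\left(k,Y \right)} = \frac{38}{3} + 9 k$ ($X{\left(k,Y \right)} = 6 - \left(k \left(-9\right) - \frac{20}{3}\right) = 6 - \left(- 9 k - \frac{20}{3}\right) = 6 - \left(- \frac{20}{3} - 9 k\right) = 6 + \left(\frac{20}{3} + 9 k\right) = \frac{38}{3} + 9 k$)
$X{\left(2,0 \right)} - 0 = \left(\frac{38}{3} + 9 \cdot 2\right) - 0 = \left(\frac{38}{3} + 18\right) + 0 = \frac{92}{3} + 0 = \frac{92}{3}$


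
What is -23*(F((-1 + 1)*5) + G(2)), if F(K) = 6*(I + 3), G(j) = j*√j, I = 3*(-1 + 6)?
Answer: -2484 - 46*√2 ≈ -2549.1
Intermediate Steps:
I = 15 (I = 3*5 = 15)
G(j) = j^(3/2)
F(K) = 108 (F(K) = 6*(15 + 3) = 6*18 = 108)
-23*(F((-1 + 1)*5) + G(2)) = -23*(108 + 2^(3/2)) = -23*(108 + 2*√2) = -2484 - 46*√2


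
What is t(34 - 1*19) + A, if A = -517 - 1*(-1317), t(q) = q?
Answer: 815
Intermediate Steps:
A = 800 (A = -517 + 1317 = 800)
t(34 - 1*19) + A = (34 - 1*19) + 800 = (34 - 19) + 800 = 15 + 800 = 815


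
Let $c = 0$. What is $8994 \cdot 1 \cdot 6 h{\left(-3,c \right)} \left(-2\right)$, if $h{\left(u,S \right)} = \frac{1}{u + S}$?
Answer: $35976$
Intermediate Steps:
$h{\left(u,S \right)} = \frac{1}{S + u}$
$8994 \cdot 1 \cdot 6 h{\left(-3,c \right)} \left(-2\right) = 8994 \frac{1 \cdot 6}{0 - 3} \left(-2\right) = 8994 \frac{6}{-3} \left(-2\right) = 8994 \cdot 6 \left(- \frac{1}{3}\right) \left(-2\right) = 8994 \left(\left(-2\right) \left(-2\right)\right) = 8994 \cdot 4 = 35976$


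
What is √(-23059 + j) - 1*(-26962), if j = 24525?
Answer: 26962 + √1466 ≈ 27000.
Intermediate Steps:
√(-23059 + j) - 1*(-26962) = √(-23059 + 24525) - 1*(-26962) = √1466 + 26962 = 26962 + √1466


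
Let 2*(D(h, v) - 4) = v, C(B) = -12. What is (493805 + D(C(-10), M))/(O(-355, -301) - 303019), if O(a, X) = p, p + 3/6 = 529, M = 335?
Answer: -987953/604981 ≈ -1.6330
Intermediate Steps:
p = 1057/2 (p = -½ + 529 = 1057/2 ≈ 528.50)
D(h, v) = 4 + v/2
O(a, X) = 1057/2
(493805 + D(C(-10), M))/(O(-355, -301) - 303019) = (493805 + (4 + (½)*335))/(1057/2 - 303019) = (493805 + (4 + 335/2))/(-604981/2) = (493805 + 343/2)*(-2/604981) = (987953/2)*(-2/604981) = -987953/604981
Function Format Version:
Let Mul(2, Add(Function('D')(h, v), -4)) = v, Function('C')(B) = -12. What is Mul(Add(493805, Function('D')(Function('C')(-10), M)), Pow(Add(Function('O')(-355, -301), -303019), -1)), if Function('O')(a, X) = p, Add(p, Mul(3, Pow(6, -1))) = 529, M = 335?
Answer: Rational(-987953, 604981) ≈ -1.6330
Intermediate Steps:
p = Rational(1057, 2) (p = Add(Rational(-1, 2), 529) = Rational(1057, 2) ≈ 528.50)
Function('D')(h, v) = Add(4, Mul(Rational(1, 2), v))
Function('O')(a, X) = Rational(1057, 2)
Mul(Add(493805, Function('D')(Function('C')(-10), M)), Pow(Add(Function('O')(-355, -301), -303019), -1)) = Mul(Add(493805, Add(4, Mul(Rational(1, 2), 335))), Pow(Add(Rational(1057, 2), -303019), -1)) = Mul(Add(493805, Add(4, Rational(335, 2))), Pow(Rational(-604981, 2), -1)) = Mul(Add(493805, Rational(343, 2)), Rational(-2, 604981)) = Mul(Rational(987953, 2), Rational(-2, 604981)) = Rational(-987953, 604981)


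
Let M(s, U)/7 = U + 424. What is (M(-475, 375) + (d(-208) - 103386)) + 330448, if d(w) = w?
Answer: 232447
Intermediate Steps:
M(s, U) = 2968 + 7*U (M(s, U) = 7*(U + 424) = 7*(424 + U) = 2968 + 7*U)
(M(-475, 375) + (d(-208) - 103386)) + 330448 = ((2968 + 7*375) + (-208 - 103386)) + 330448 = ((2968 + 2625) - 103594) + 330448 = (5593 - 103594) + 330448 = -98001 + 330448 = 232447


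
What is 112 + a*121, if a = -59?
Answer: -7027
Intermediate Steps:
112 + a*121 = 112 - 59*121 = 112 - 7139 = -7027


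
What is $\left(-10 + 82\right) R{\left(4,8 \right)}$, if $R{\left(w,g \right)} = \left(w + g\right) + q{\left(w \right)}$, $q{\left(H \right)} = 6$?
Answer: $1296$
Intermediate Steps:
$R{\left(w,g \right)} = 6 + g + w$ ($R{\left(w,g \right)} = \left(w + g\right) + 6 = \left(g + w\right) + 6 = 6 + g + w$)
$\left(-10 + 82\right) R{\left(4,8 \right)} = \left(-10 + 82\right) \left(6 + 8 + 4\right) = 72 \cdot 18 = 1296$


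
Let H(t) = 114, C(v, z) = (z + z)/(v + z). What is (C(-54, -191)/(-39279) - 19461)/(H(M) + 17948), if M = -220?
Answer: -187280112037/173817038010 ≈ -1.0775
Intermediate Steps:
C(v, z) = 2*z/(v + z) (C(v, z) = (2*z)/(v + z) = 2*z/(v + z))
(C(-54, -191)/(-39279) - 19461)/(H(M) + 17948) = ((2*(-191)/(-54 - 191))/(-39279) - 19461)/(114 + 17948) = ((2*(-191)/(-245))*(-1/39279) - 19461)/18062 = ((2*(-191)*(-1/245))*(-1/39279) - 19461)*(1/18062) = ((382/245)*(-1/39279) - 19461)*(1/18062) = (-382/9623355 - 19461)*(1/18062) = -187280112037/9623355*1/18062 = -187280112037/173817038010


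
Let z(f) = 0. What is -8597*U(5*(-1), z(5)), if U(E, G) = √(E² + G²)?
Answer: -42985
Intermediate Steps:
-8597*U(5*(-1), z(5)) = -8597*√((5*(-1))² + 0²) = -8597*√((-5)² + 0) = -8597*√(25 + 0) = -8597*√25 = -8597*5 = -42985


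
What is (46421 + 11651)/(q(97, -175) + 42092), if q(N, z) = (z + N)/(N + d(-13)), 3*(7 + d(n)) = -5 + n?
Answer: 813008/589275 ≈ 1.3797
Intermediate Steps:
d(n) = -26/3 + n/3 (d(n) = -7 + (-5 + n)/3 = -7 + (-5/3 + n/3) = -26/3 + n/3)
q(N, z) = (N + z)/(-13 + N) (q(N, z) = (z + N)/(N + (-26/3 + (⅓)*(-13))) = (N + z)/(N + (-26/3 - 13/3)) = (N + z)/(N - 13) = (N + z)/(-13 + N))
(46421 + 11651)/(q(97, -175) + 42092) = (46421 + 11651)/((97 - 175)/(-13 + 97) + 42092) = 58072/(-78/84 + 42092) = 58072/((1/84)*(-78) + 42092) = 58072/(-13/14 + 42092) = 58072/(589275/14) = 58072*(14/589275) = 813008/589275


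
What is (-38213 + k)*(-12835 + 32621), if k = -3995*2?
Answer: -914172558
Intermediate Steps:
k = -7990
(-38213 + k)*(-12835 + 32621) = (-38213 - 7990)*(-12835 + 32621) = -46203*19786 = -914172558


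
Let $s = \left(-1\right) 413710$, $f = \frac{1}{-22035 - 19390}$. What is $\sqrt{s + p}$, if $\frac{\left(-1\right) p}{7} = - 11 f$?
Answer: $\frac{9 i \sqrt{350587176819}}{8285} \approx 643.2 i$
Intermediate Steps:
$f = - \frac{1}{41425}$ ($f = \frac{1}{-41425} = - \frac{1}{41425} \approx -2.414 \cdot 10^{-5}$)
$s = -413710$
$p = - \frac{77}{41425}$ ($p = - 7 \left(\left(-11\right) \left(- \frac{1}{41425}\right)\right) = \left(-7\right) \frac{11}{41425} = - \frac{77}{41425} \approx -0.0018588$)
$\sqrt{s + p} = \sqrt{-413710 - \frac{77}{41425}} = \sqrt{- \frac{17137936827}{41425}} = \frac{9 i \sqrt{350587176819}}{8285}$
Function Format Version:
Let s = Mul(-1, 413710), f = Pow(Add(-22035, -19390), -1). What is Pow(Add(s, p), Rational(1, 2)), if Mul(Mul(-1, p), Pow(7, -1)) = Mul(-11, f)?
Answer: Mul(Rational(9, 8285), I, Pow(350587176819, Rational(1, 2))) ≈ Mul(643.20, I)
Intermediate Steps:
f = Rational(-1, 41425) (f = Pow(-41425, -1) = Rational(-1, 41425) ≈ -2.4140e-5)
s = -413710
p = Rational(-77, 41425) (p = Mul(-7, Mul(-11, Rational(-1, 41425))) = Mul(-7, Rational(11, 41425)) = Rational(-77, 41425) ≈ -0.0018588)
Pow(Add(s, p), Rational(1, 2)) = Pow(Add(-413710, Rational(-77, 41425)), Rational(1, 2)) = Pow(Rational(-17137936827, 41425), Rational(1, 2)) = Mul(Rational(9, 8285), I, Pow(350587176819, Rational(1, 2)))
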